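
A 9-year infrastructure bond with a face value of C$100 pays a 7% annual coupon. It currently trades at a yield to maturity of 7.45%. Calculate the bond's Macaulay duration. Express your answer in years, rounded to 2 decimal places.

Periodic yield y = 0.0745. Discount each cash flow and weight by its year:
  t   CF        PV=CF/(1+0.0745)^t    t·PV
  1         7.00         6.5147         6.5147
  2         7.00         6.0630        12.1259
  3         7.00         5.6426        16.9278
  4         7.00         5.2514        21.0055
  5         7.00         4.8873        24.4363
  6         7.00         4.5484        27.2905
  7         7.00         4.2330        29.6313
  8         7.00         3.9396        31.5164
  9       107.00        56.0436       504.3924
  Σ                     97.1235       673.8407
Price P = Σ PV = 97.1235.
Macaulay duration = Σ(t·PV) / P = 673.8407 / 97.1235 = 6.93798 years.

6.94 years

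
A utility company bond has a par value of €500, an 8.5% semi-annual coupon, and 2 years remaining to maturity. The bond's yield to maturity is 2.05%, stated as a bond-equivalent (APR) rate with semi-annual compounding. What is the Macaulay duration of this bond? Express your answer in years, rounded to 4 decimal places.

1.8886 years

Periodic yield y = 0.01025. Discount each cash flow and weight by its period:
  t   CF        PV=CF/(1+0.01025)^t    t·PV
  1        21.25        21.0344        21.0344
  2        21.25        20.8210        41.6420
  3        21.25        20.6097        61.8292
  4       521.25       500.4154     2,001.6614
  Σ                    562.8805     2,126.1670
Price P = Σ PV = 562.8805.
Macaulay duration = Σ(t·PV) / P = 2,126.1670 / 562.8805 = 3.77730 half-year periods.
In years: 3.77730 / 2 = 1.88865 years.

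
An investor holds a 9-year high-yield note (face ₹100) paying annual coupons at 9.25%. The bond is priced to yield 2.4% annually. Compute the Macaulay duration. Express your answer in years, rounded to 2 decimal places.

Periodic yield y = 0.024. Discount each cash flow and weight by its year:
  t   CF        PV=CF/(1+0.024)^t    t·PV
  1         9.25         9.0332         9.0332
  2         9.25         8.8215        17.6430
  3         9.25         8.6147        25.8442
  4         9.25         8.4128        33.6513
  5         9.25         8.2157        41.0783
  6         9.25         8.0231        48.1386
  7         9.25         7.8351        54.8454
  8         9.25         7.6514        61.2114
  9       109.25        88.2514       794.2630
  Σ                    154.8589     1,085.7083
Price P = Σ PV = 154.8589.
Macaulay duration = Σ(t·PV) / P = 1,085.7083 / 154.8589 = 7.01095 years.

7.01 years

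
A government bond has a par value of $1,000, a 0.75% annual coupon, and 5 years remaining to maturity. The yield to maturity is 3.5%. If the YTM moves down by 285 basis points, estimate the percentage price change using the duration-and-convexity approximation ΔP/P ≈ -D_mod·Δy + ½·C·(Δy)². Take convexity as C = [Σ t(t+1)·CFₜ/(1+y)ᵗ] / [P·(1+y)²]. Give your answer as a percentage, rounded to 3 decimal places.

With y = 0.035:
  t   CF        PV=CF/(1+0.035)^t    t·PV        t(t+1)·PV
  1         7.50         7.2464         7.2464          14.4928
  2         7.50         7.0013        14.0027          42.0080
  3         7.50         6.7646        20.2937          81.1748
  4         7.50         6.5358        26.1433         130.7163
  5     1,007.50       848.2880     4,241.4398      25,448.6390
  Σ                    875.8361     4,309.1258      25,717.0309
P = 875.8361; D_Mac = 4.92001 yrs; D_mod = 4.75364 yrs; C = 27.41052.
Duration effect: -4.75364 × (-0.0285) = +0.135479
Convexity effect: 0.5 × 27.41052 × (-0.0285)² = +0.0111321
ΔP/P ≈ +0.135479 + 0.0111321 = +0.146611 = +14.6611%.

+14.661%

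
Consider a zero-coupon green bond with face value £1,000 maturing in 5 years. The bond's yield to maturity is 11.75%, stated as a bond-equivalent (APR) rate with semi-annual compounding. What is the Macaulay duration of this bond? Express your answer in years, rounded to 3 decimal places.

5.000 years

A zero-coupon bond has a single cash flow at maturity, so its Macaulay duration equals its maturity: 5 years.
(Equivalently: 10 semi-annual periods ÷ 2 = 5 years.)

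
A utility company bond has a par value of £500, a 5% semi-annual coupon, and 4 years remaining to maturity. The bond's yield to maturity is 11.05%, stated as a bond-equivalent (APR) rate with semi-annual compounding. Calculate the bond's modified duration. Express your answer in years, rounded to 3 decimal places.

Periodic yield y = 0.05525. First find Macaulay duration:
  t   CF        PV=CF/(1+0.05525)^t    t·PV
  1        12.50        11.8455        11.8455
  2        12.50        11.2253        22.4507
  3        12.50        10.6376        31.9128
  4        12.50        10.0807        40.3226
  5        12.50         9.5529        47.7643
  6        12.50         9.0527        54.3162
  7        12.50         8.5787        60.0510
  8       512.50       333.3120     2,666.4962
  Σ                    404.2854     2,935.1593
P = 404.2854; Macaulay duration = 2,935.1593 / 404.2854 = 7.26012 half-year periods = 3.63006 years.
Modified duration = D_Mac / (1 + y) = 3.63006 / 1.05525 = 3.44000 years.

3.440 years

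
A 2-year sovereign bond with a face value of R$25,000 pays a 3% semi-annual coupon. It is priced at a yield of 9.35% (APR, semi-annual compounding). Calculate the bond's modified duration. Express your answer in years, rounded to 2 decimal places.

1.87 years

Periodic yield y = 0.04675. First find Macaulay duration:
  t   CF        PV=CF/(1+0.04675)^t    t·PV
  1       375.00       358.2517       358.2517
  2       375.00       342.2515       684.5030
  3       375.00       326.9658       980.8975
  4    25,375.00    21,136.5535    84,546.2139
  Σ                 22,164.0225    86,569.8660
P = 22,164.0225; Macaulay duration = 86,569.8660 / 22,164.0225 = 3.90587 half-year periods = 1.95294 years.
Modified duration = D_Mac / (1 + y) = 1.95294 / 1.04675 = 1.86571 years.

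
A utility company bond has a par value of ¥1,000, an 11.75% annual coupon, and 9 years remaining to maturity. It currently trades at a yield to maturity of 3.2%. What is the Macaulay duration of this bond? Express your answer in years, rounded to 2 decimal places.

6.70 years

Periodic yield y = 0.032. Discount each cash flow and weight by its year:
  t   CF        PV=CF/(1+0.032)^t    t·PV
  1       117.50       113.8566       113.8566
  2       117.50       110.3262       220.6523
  3       117.50       106.9052       320.7156
  4       117.50       103.5903       414.3612
  5       117.50       100.3782       501.8910
  6       117.50        97.2657       583.5942
  7       117.50        94.2497       659.7479
  8       117.50        91.3272       730.6178
  9     1,117.50       841.6475     7,574.8278
  Σ                  1,659.5466    11,120.2643
Price P = Σ PV = 1,659.5466.
Macaulay duration = Σ(t·PV) / P = 11,120.2643 / 1,659.5466 = 6.70078 years.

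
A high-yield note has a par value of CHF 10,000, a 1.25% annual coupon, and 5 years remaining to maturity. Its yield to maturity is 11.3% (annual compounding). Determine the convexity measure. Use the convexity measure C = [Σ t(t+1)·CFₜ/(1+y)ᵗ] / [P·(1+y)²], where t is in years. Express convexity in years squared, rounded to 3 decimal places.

23.193

With y = 0.113:
  t   CF        PV=CF/(1+0.113)^t    t·PV        t(t+1)·PV
  1       125.00       112.3091       112.3091         224.6181
  2       125.00       100.9066       201.8133         605.4398
  3       125.00        90.6618       271.9855       1,087.9421
  4       125.00        81.4572       325.8287       1,629.1435
  5    10,125.00     5,928.1504    29,640.7518     177,844.5107
  Σ                  6,313.4851    30,552.6883     181,391.6542
P = 6,313.4851.
Convexity = Σ t(t+1)·PV / [P·(1+y)²] = 181,391.6542 / (6,313.4851 × 1.238769) = 23.19305.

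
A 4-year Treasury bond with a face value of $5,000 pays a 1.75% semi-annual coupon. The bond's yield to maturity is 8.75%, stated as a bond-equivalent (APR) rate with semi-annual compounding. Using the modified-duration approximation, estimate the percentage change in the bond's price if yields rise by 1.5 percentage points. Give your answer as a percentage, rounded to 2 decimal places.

Periodic yield y = 0.04375. Modified duration first:
  t   CF        PV=CF/(1+0.04375)^t    t·PV
  1        43.75        41.9162        41.9162
  2        43.75        40.1592        80.3184
  3        43.75        38.4759       115.4276
  4        43.75        36.8631       147.4525
  5        43.75        35.3180       176.5898
  6        43.75        33.8376       203.0254
  7        43.75        32.4192       226.9346
  8     5,043.75     3,580.8130    28,646.5042
  Σ                  3,839.8021    29,638.1687
P = 3,839.8021; D_Mac = 7.71867 half-year periods = 3.85934 yrs; D_mod = 3.85934/(1+0.04375) = 3.69757 yrs.
ΔP/P ≈ -D_mod · Δy = -3.69757 × (+0.015) = -0.055464 = -5.5464%.

-5.55%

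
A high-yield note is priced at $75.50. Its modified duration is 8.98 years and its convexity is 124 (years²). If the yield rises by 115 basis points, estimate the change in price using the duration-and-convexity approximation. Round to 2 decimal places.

Duration effect: -D_mod·Δy = -8.98 × (+0.0115) = -0.103270
Convexity effect: ½·C·(Δy)² = 0.5 × 124 × (0.0115)² = +0.0081995
ΔP/P ≈ -0.103270 + 0.0081995 = -0.0950705
ΔP ≈ 75.50 × (-0.0950705) = -7.17782275.

-$7.18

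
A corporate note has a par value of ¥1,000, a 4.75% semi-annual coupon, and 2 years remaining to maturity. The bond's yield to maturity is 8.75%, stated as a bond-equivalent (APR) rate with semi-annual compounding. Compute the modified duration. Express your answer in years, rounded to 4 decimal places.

Periodic yield y = 0.04375. First find Macaulay duration:
  t   CF        PV=CF/(1+0.04375)^t    t·PV
  1        23.75        22.7545        22.7545
  2        23.75        21.8007        43.6014
  3        23.75        20.8869        62.6607
  4     1,023.75       862.5970     3,450.3881
  Σ                    928.0391     3,579.4048
P = 928.0391; Macaulay duration = 3,579.4048 / 928.0391 = 3.85695 half-year periods = 1.92848 years.
Modified duration = D_Mac / (1 + y) = 1.92848 / 1.04375 = 1.84764 years.

1.8476 years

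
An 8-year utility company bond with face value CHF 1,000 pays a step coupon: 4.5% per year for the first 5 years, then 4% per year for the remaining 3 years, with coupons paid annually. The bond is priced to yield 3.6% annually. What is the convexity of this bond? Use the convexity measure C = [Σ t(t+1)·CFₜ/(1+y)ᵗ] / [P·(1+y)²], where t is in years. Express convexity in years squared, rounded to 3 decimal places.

With y = 0.036:
  t   CF        PV=CF/(1+0.036)^t    t·PV        t(t+1)·PV
  1        45.00        43.4363        43.4363          86.8726
  2        45.00        41.9269        83.8538         251.5615
  3        45.00        40.4700       121.4100         485.6400
  4        45.00        39.0637       156.2548         781.2742
  5        45.00        37.7063       188.5314       1,131.1885
  6        40.00        32.3520       194.1121       1,358.7850
  7        40.00        31.2278       218.5948       1,748.7581
  8     1,040.00       783.7098     6,269.6787      56,427.1080
  Σ                  1,049.8929     7,275.8720      62,271.1880
P = 1,049.8929.
Convexity = Σ t(t+1)·PV / [P·(1+y)²] = 62,271.1880 / (1,049.8929 × 1.073296) = 55.26150.

55.261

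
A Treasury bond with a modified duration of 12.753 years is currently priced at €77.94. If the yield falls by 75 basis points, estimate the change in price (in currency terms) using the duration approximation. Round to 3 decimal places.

+€7.455

Duration approximation: ΔP/P ≈ -D_mod · Δy = -12.753 × (-0.0075) = +0.0956475.
ΔP ≈ 77.94 × (+0.0956475) = +7.45476615.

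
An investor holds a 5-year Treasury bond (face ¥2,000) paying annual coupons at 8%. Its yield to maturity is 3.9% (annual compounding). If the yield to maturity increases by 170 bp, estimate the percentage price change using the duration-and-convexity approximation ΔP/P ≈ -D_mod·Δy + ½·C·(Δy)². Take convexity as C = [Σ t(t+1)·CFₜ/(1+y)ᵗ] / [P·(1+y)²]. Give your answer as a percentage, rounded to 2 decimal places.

-6.82%

With y = 0.039:
  t   CF        PV=CF/(1+0.039)^t    t·PV        t(t+1)·PV
  1       160.00       153.9942       153.9942         307.9885
  2       160.00       148.2139       296.4278         889.2833
  3       160.00       142.6505       427.9515       1,711.8062
  4       160.00       137.2960       549.1839       2,745.9194
  5     2,160.00     1,783.9226     8,919.6131      53,517.6787
  Σ                  2,366.0772    10,347.1705      59,172.6761
P = 2,366.0772; D_Mac = 4.37313 yrs; D_mod = 4.20898 yrs; C = 23.16654.
Duration effect: -4.20898 × (+0.017) = -0.071553
Convexity effect: 0.5 × 23.16654 × (0.017)² = +0.0033476
ΔP/P ≈ -0.071553 + 0.0033476 = -0.068205 = -6.8205%.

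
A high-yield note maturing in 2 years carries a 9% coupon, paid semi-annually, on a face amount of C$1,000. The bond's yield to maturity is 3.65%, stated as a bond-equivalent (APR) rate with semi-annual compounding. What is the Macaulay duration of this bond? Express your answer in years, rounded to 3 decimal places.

Periodic yield y = 0.01825. Discount each cash flow and weight by its period:
  t   CF        PV=CF/(1+0.01825)^t    t·PV
  1        45.00        44.1935        44.1935
  2        45.00        43.4014        86.8028
  3        45.00        42.6235       127.8705
  4     1,045.00       972.0724     3,888.2896
  Σ                  1,102.2908     4,147.1564
Price P = Σ PV = 1,102.2908.
Macaulay duration = Σ(t·PV) / P = 4,147.1564 / 1,102.2908 = 3.76231 half-year periods.
In years: 3.76231 / 2 = 1.88115 years.

1.881 years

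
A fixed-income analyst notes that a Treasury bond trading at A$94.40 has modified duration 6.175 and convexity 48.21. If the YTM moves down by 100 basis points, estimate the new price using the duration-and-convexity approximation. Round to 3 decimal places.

A$100.457

Duration effect: -D_mod·Δy = -6.175 × (-0.01) = +0.061750
Convexity effect: ½·C·(Δy)² = 0.5 × 48.21 × (-0.01)² = +0.0024105
ΔP/P ≈ +0.061750 + 0.0024105 = +0.0641605
New price ≈ 94.40 × (1 + 0.0641605) = 100.4567512.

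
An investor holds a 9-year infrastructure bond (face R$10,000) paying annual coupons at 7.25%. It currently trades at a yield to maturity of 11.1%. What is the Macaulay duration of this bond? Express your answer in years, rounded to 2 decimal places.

Periodic yield y = 0.111. Discount each cash flow and weight by its year:
  t   CF        PV=CF/(1+0.111)^t    t·PV
  1       725.00       652.5653       652.5653
  2       725.00       587.3675     1,174.7349
  3       725.00       528.6836     1,586.0508
  4       725.00       475.8628     1,903.4513
  5       725.00       428.3194     2,141.5968
  6       725.00       385.5260     2,313.1559
  7       725.00       347.0081     2,429.0566
  8       725.00       312.3385     2,498.7081
  9    10,725.00     4,158.8262    37,429.4357
  Σ                  7,876.4973    52,128.7554
Price P = Σ PV = 7,876.4973.
Macaulay duration = Σ(t·PV) / P = 52,128.7554 / 7,876.4973 = 6.61827 years.

6.62 years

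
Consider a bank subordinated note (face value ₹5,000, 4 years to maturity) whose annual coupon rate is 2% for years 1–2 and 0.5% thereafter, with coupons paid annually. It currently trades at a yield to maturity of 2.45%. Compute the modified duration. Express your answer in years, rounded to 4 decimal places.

3.8008 years

Periodic yield y = 0.0245. First find Macaulay duration:
  t   CF        PV=CF/(1+0.0245)^t    t·PV
  1       100.00        97.6086        97.6086
  2       100.00        95.2744       190.5487
  3        25.00        23.2490        69.7470
  4     5,025.00     4,561.2956    18,245.1823
  Σ                  4,777.4275    18,603.0866
P = 4,777.4275; Macaulay duration = 18,603.0866 / 4,777.4275 = 3.89395 years.
Modified duration = D_Mac / (1 + y) = 3.89395 / 1.0245 = 3.80083 years.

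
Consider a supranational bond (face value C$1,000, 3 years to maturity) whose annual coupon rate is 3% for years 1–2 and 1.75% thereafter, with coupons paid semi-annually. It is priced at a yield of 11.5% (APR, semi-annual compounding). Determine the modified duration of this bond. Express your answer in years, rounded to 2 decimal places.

2.72 years

Periodic yield y = 0.0575. First find Macaulay duration:
  t   CF        PV=CF/(1+0.0575)^t    t·PV
  1        15.00        14.1844        14.1844
  2        15.00        13.4131        26.8263
  3        15.00        12.6838        38.0515
  4        15.00        11.9942        47.9766
  5         8.75         6.6162        33.0808
  6     1,008.75       721.2757     4,327.6541
  Σ                    780.1674     4,487.7737
P = 780.1674; Macaulay duration = 4,487.7737 / 780.1674 = 5.75232 half-year periods = 2.87616 years.
Modified duration = D_Mac / (1 + y) = 2.87616 / 1.0575 = 2.71977 years.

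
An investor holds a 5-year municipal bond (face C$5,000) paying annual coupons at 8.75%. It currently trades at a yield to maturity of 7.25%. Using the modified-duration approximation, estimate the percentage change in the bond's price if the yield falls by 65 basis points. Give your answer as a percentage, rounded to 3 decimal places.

+2.595%

Periodic yield y = 0.0725. Modified duration first:
  t   CF        PV=CF/(1+0.0725)^t    t·PV
  1       437.50       407.9254       407.9254
  2       437.50       380.3500       760.7001
  3       437.50       354.6387     1,063.9162
  4       437.50       330.6655     1,322.6619
  5     5,437.50     3,831.8876    19,159.4382
  Σ                  5,305.4673    22,714.6417
P = 5,305.4673; D_Mac = 4.28136 yrs; D_mod = 4.28136/(1+0.0725) = 3.99195 yrs.
ΔP/P ≈ -D_mod · Δy = -3.99195 × (-0.0065) = +0.025948 = +2.5948%.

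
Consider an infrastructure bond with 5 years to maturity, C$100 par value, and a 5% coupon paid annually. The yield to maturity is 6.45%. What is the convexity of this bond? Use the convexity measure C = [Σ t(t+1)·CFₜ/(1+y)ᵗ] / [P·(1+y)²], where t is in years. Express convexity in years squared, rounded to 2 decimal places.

23.18

With y = 0.0645:
  t   CF        PV=CF/(1+0.0645)^t    t·PV        t(t+1)·PV
  1         5.00         4.6970         4.6970           9.3941
  2         5.00         4.4124         8.8249          26.4746
  3         5.00         4.1451        12.4352          49.7410
  4         5.00         3.8939        15.5757          77.8785
  5       105.00        76.8176       384.0882       2,304.5293
  Σ                     93.9661       425.6211       2,468.0174
P = 93.9661.
Convexity = Σ t(t+1)·PV / [P·(1+y)²] = 2,468.0174 / (93.9661 × 1.133160) = 23.17851.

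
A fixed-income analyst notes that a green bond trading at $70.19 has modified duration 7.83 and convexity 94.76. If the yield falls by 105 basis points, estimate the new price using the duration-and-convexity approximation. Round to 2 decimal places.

$76.33

Duration effect: -D_mod·Δy = -7.83 × (-0.0105) = +0.082215
Convexity effect: ½·C·(Δy)² = 0.5 × 94.76 × (-0.0105)² = +0.005223645
ΔP/P ≈ +0.082215 + 0.005223645 = +0.087438645
New price ≈ 70.19 × (1 + 0.087438645) = 76.32731849255.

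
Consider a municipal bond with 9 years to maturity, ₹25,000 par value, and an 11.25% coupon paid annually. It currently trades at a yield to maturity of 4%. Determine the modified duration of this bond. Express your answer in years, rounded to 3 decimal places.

Periodic yield y = 0.04. First find Macaulay duration:
  t   CF        PV=CF/(1+0.04)^t    t·PV
  1     2,812.50     2,704.3269     2,704.3269
  2     2,812.50     2,600.3143     5,200.6287
  3     2,812.50     2,500.3023     7,500.9068
  4     2,812.50     2,404.1368     9,616.5471
  5     2,812.50     2,311.6700    11,558.3499
  6     2,812.50     2,222.7596    13,336.5576
  7     2,812.50     2,137.2688    14,960.8819
  8     2,812.50     2,055.0662    16,440.5296
  9    27,812.50    19,540.6936   175,866.2422
  Σ                 38,476.5385   257,184.9709
P = 38,476.5385; Macaulay duration = 257,184.9709 / 38,476.5385 = 6.68420 years.
Modified duration = D_Mac / (1 + y) = 6.68420 / 1.04 = 6.42712 years.

6.427 years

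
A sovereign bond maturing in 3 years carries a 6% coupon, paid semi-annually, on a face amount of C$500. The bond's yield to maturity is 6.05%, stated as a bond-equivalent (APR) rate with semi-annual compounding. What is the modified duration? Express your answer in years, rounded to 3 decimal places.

2.708 years

Periodic yield y = 0.03025. First find Macaulay duration:
  t   CF        PV=CF/(1+0.03025)^t    t·PV
  1        15.00        14.5596        14.5596
  2        15.00        14.1321        28.2642
  3        15.00        13.7171        41.1514
  4        15.00        13.3144        53.2575
  5        15.00        12.9234        64.6172
  6       515.00       430.6768     2,584.0609
  Σ                    499.3234     2,785.9107
P = 499.3234; Macaulay duration = 2,785.9107 / 499.3234 = 5.57937 half-year periods = 2.78969 years.
Modified duration = D_Mac / (1 + y) = 2.78969 / 1.03025 = 2.70778 years.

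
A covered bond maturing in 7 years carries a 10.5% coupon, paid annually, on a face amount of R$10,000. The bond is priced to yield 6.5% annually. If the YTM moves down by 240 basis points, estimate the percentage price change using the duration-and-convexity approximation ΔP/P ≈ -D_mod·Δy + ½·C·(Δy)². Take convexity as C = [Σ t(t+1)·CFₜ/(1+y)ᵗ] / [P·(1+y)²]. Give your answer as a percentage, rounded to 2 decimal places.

+13.33%

With y = 0.065:
  t   CF        PV=CF/(1+0.065)^t    t·PV        t(t+1)·PV
  1     1,050.00       985.9155       985.9155       1,971.8310
  2     1,050.00       925.7422     1,851.4845       5,554.4535
  3     1,050.00       869.2415     2,607.7246      10,430.8986
  4     1,050.00       816.1892     3,264.7570      16,323.7849
  5     1,050.00       766.3749     3,831.8744      22,991.2464
  6     1,050.00       719.6008     4,317.6049      30,223.2346
  7    11,050.00     7,110.7437    49,775.2057     398,201.6457
  Σ                 12,193.8079    66,634.5667     485,697.0947
P = 12,193.8079; D_Mac = 5.46462 yrs; D_mod = 5.13110 yrs; C = 35.11777.
Duration effect: -5.13110 × (-0.024) = +0.123146
Convexity effect: 0.5 × 35.11777 × (-0.024)² = +0.0101139
ΔP/P ≈ +0.123146 + 0.0101139 = +0.133260 = +13.3260%.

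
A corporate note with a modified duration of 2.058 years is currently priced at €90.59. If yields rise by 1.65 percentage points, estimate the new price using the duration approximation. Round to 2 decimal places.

€87.51

Duration approximation: ΔP/P ≈ -D_mod · Δy = -2.058 × (+0.0165) = -0.033957.
New price ≈ 90.59 × (1 - 0.033957) = 87.51383537.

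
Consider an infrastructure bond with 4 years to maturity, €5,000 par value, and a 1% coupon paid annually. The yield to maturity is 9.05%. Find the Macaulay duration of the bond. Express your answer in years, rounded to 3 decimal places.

3.930 years

Periodic yield y = 0.0905. Discount each cash flow and weight by its year:
  t   CF        PV=CF/(1+0.0905)^t    t·PV
  1        50.00        45.8505        45.8505
  2        50.00        42.0454        84.0908
  3        50.00        38.5561       115.6683
  4     5,050.00     3,570.9905    14,283.9621
  Σ                  3,697.4426    14,529.5718
Price P = Σ PV = 3,697.4426.
Macaulay duration = Σ(t·PV) / P = 14,529.5718 / 3,697.4426 = 3.92963 years.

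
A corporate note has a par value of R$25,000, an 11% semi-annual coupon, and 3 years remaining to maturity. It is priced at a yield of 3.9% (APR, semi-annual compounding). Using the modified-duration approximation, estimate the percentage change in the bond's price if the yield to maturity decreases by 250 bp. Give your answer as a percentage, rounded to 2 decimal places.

Periodic yield y = 0.0195. Modified duration first:
  t   CF        PV=CF/(1+0.0195)^t    t·PV
  1     1,375.00     1,348.7003     1,348.7003
  2     1,375.00     1,322.9037     2,645.8074
  3     1,375.00     1,297.6005     3,892.8015
  4     1,375.00     1,272.7813     5,091.1251
  5     1,375.00     1,248.4368     6,242.1838
  6    26,375.00    23,489.2466   140,935.4797
  Σ                 29,979.6692   160,156.0979
P = 29,979.6692; D_Mac = 5.34216 half-year periods = 2.67108 yrs; D_mod = 2.67108/(1+0.0195) = 2.61999 yrs.
ΔP/P ≈ -D_mod · Δy = -2.61999 × (-0.025) = +0.065500 = +6.5500%.

+6.55%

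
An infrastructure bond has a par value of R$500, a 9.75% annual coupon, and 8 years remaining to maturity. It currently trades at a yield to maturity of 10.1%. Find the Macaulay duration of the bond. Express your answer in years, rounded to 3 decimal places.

5.888 years

Periodic yield y = 0.101. Discount each cash flow and weight by its year:
  t   CF        PV=CF/(1+0.101)^t    t·PV
  1        48.75        44.2779        44.2779
  2        48.75        40.2161        80.4322
  3        48.75        36.5269       109.5807
  4        48.75        33.1761       132.7044
  5        48.75        30.1327       150.6635
  6        48.75        27.3685       164.2109
  7        48.75        24.8578       174.0049
  8       548.75       254.1417     2,033.1338
  Σ                    490.6978     2,889.0083
Price P = Σ PV = 490.6978.
Macaulay duration = Σ(t·PV) / P = 2,889.0083 / 490.6978 = 5.88755 years.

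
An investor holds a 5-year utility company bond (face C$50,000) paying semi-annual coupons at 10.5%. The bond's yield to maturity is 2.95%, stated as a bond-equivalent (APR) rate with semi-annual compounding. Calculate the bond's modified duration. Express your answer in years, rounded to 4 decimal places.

Periodic yield y = 0.01475. First find Macaulay duration:
  t   CF        PV=CF/(1+0.01475)^t    t·PV
  1     2,625.00     2,586.8441     2,586.8441
  2     2,625.00     2,549.2427     5,098.4854
  3     2,625.00     2,512.1879     7,536.5638
  4     2,625.00     2,475.6718     9,902.6872
  5     2,625.00     2,439.6864    12,198.4321
  6     2,625.00     2,404.2241    14,425.3447
  7     2,625.00     2,369.2773    16,584.9409
  8     2,625.00     2,334.8384    18,678.7072
  9     2,625.00     2,300.9001    20,708.1011
  10   52,625.00    45,457.0773   454,570.7730
  Σ                 67,429.9501   562,290.8794
P = 67,429.9501; Macaulay duration = 562,290.8794 / 67,429.9501 = 8.33889 half-year periods = 4.16944 years.
Modified duration = D_Mac / (1 + y) = 4.16944 / 1.01475 = 4.10884 years.

4.1088 years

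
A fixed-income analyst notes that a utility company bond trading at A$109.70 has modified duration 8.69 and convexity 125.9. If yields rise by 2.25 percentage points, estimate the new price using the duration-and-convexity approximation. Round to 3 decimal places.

A$91.747

Duration effect: -D_mod·Δy = -8.69 × (+0.0225) = -0.195525
Convexity effect: ½·C·(Δy)² = 0.5 × 125.9 × (0.0225)² = +0.0318684375
ΔP/P ≈ -0.195525 + 0.0318684375 = -0.1636565625
New price ≈ 109.70 × (1 - 0.1636565625) = 91.74687509375.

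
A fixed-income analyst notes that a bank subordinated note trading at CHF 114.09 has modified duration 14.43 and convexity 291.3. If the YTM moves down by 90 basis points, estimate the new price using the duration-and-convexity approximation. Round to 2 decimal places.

CHF 130.25

Duration effect: -D_mod·Δy = -14.43 × (-0.009) = +0.129870
Convexity effect: ½·C·(Δy)² = 0.5 × 291.3 × (-0.009)² = +0.01179765
ΔP/P ≈ +0.129870 + 0.01179765 = +0.14166765
New price ≈ 114.09 × (1 + 0.14166765) = 130.2528621885.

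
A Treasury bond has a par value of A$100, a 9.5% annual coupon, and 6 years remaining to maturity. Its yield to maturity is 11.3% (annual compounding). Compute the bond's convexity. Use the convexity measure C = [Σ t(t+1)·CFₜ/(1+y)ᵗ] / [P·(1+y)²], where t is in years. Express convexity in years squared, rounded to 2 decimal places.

With y = 0.113:
  t   CF        PV=CF/(1+0.113)^t    t·PV        t(t+1)·PV
  1         9.50         8.5355         8.5355          17.0710
  2         9.50         7.6689        15.3378          46.0134
  3         9.50         6.8903        20.6709          82.6836
  4         9.50         6.1907        24.7630         123.8149
  5         9.50         5.5622        27.8111         166.8665
  6       109.50        57.6027       345.6164       2,419.3150
  Σ                     92.4504       442.7347       2,855.7644
P = 92.4504.
Convexity = Σ t(t+1)·PV / [P·(1+y)²] = 2,855.7644 / (92.4504 × 1.238769) = 24.93580.

24.94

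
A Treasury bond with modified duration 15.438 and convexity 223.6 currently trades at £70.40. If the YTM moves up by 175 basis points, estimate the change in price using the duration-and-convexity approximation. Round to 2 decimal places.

Duration effect: -D_mod·Δy = -15.438 × (+0.0175) = -0.270165
Convexity effect: ½·C·(Δy)² = 0.5 × 223.6 × (0.0175)² = +0.03423875
ΔP/P ≈ -0.270165 + 0.03423875 = -0.23592625
ΔP ≈ 70.40 × (-0.23592625) = -16.609208.

-£16.61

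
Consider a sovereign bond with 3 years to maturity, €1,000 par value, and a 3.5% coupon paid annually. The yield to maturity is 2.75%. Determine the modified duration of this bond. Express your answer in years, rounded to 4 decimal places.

2.8232 years

Periodic yield y = 0.0275. First find Macaulay duration:
  t   CF        PV=CF/(1+0.0275)^t    t·PV
  1        35.00        34.0633        34.0633
  2        35.00        33.1516        66.3032
  3     1,035.00       954.1021     2,862.3063
  Σ                  1,021.3170     2,962.6728
P = 1,021.3170; Macaulay duration = 2,962.6728 / 1,021.3170 = 2.90084 years.
Modified duration = D_Mac / (1 + y) = 2.90084 / 1.0275 = 2.82320 years.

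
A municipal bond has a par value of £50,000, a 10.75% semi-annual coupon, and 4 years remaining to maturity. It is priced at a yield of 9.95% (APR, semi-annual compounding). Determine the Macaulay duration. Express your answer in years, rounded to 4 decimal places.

3.3637 years

Periodic yield y = 0.04975. Discount each cash flow and weight by its period:
  t   CF        PV=CF/(1+0.04975)^t    t·PV
  1     2,687.50     2,560.1334     2,560.1334
  2     2,687.50     2,438.8029     4,877.6058
  3     2,687.50     2,323.2226     6,969.6678
  4     2,687.50     2,213.1199     8,852.4795
  5     2,687.50     2,108.2352    10,541.1759
  6     2,687.50     2,008.3212    12,049.9272
  7     2,687.50     1,913.1424    13,391.9966
  8    52,687.50    35,728.9724   285,831.7791
  Σ                 51,293.9499   345,074.7653
Price P = Σ PV = 51,293.9499.
Macaulay duration = Σ(t·PV) / P = 345,074.7653 / 51,293.9499 = 6.72740 half-year periods.
In years: 6.72740 / 2 = 3.36370 years.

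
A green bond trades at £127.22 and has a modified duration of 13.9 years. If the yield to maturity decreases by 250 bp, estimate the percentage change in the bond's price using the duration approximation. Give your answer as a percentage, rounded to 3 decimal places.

+34.750%

Duration approximation: ΔP/P ≈ -D_mod · Δy = -13.9 × (-0.025) = +0.347500.
As a percentage: +34.7500%.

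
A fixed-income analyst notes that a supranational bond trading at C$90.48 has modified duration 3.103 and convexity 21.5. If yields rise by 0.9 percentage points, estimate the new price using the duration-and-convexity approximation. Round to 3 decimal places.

Duration effect: -D_mod·Δy = -3.103 × (+0.009) = -0.027927
Convexity effect: ½·C·(Δy)² = 0.5 × 21.5 × (0.009)² = +0.00087075
ΔP/P ≈ -0.027927 + 0.00087075 = -0.02705625
New price ≈ 90.48 × (1 - 0.02705625) = 88.0319505.

C$88.032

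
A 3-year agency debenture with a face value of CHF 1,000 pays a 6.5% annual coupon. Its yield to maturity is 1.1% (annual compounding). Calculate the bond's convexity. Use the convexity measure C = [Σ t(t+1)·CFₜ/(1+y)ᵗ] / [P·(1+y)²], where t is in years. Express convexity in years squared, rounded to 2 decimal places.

10.88

With y = 0.011:
  t   CF        PV=CF/(1+0.011)^t    t·PV        t(t+1)·PV
  1        65.00        64.2928        64.2928         128.5856
  2        65.00        63.5933       127.1865         381.5595
  3     1,065.00     1,030.6142     3,091.8427      12,367.3709
  Σ                  1,158.5003     3,283.3220      12,877.5160
P = 1,158.5003.
Convexity = Σ t(t+1)·PV / [P·(1+y)²] = 12,877.5160 / (1,158.5003 × 1.022121) = 10.87511.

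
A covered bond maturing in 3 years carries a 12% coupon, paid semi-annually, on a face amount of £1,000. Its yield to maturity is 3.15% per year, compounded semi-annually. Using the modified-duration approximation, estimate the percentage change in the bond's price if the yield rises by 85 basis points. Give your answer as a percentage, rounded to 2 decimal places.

-2.22%

Periodic yield y = 0.01575. Modified duration first:
  t   CF        PV=CF/(1+0.01575)^t    t·PV
  1        60.00        59.0697        59.0697
  2        60.00        58.1537       116.3075
  3        60.00        57.2520       171.7560
  4        60.00        56.3643       225.4571
  5        60.00        55.4903       277.4515
  6     1,060.00       965.1279     5,790.7675
  Σ                  1,251.4579     6,640.8093
P = 1,251.4579; D_Mac = 5.30646 half-year periods = 2.65323 yrs; D_mod = 2.65323/(1+0.01575) = 2.61209 yrs.
ΔP/P ≈ -D_mod · Δy = -2.61209 × (+0.0085) = -0.022203 = -2.2203%.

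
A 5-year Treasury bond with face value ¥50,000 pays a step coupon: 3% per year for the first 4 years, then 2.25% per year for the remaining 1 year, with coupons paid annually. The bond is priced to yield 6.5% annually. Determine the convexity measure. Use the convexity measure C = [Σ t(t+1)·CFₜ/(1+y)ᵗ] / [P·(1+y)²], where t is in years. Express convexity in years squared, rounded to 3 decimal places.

With y = 0.065:
  t   CF        PV=CF/(1+0.065)^t    t·PV        t(t+1)·PV
  1     1,500.00     1,408.4507     1,408.4507       2,816.9014
  2     1,500.00     1,322.4889     2,644.9778       7,934.9335
  3     1,500.00     1,241.7736     3,725.3209      14,901.2837
  4     1,500.00     1,165.9846     4,663.9385      23,319.6927
  5    51,125.00    37,315.1578   186,575.7888   1,119,454.7330
  Σ                 42,453.8557   199,018.4768   1,168,427.5443
P = 42,453.8557.
Convexity = Σ t(t+1)·PV / [P·(1+y)²] = 1,168,427.5443 / (42,453.8557 × 1.134225) = 24.26529.

24.265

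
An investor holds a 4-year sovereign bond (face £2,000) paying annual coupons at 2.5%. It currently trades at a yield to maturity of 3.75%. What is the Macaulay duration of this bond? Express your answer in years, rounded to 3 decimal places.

3.852 years

Periodic yield y = 0.0375. Discount each cash flow and weight by its year:
  t   CF        PV=CF/(1+0.0375)^t    t·PV
  1        50.00        48.1928        48.1928
  2        50.00        46.4509        92.9017
  3        50.00        44.7719       134.3158
  4     2,050.00     1,769.2998     7,077.1994
  Σ                  1,908.7154     7,352.6096
Price P = Σ PV = 1,908.7154.
Macaulay duration = Σ(t·PV) / P = 7,352.6096 / 1,908.7154 = 3.85212 years.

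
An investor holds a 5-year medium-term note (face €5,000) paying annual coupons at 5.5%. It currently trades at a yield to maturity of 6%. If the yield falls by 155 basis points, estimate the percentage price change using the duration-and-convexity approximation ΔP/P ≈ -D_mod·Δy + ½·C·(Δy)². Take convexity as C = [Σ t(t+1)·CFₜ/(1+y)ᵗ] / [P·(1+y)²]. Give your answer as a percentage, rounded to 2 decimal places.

With y = 0.06:
  t   CF        PV=CF/(1+0.06)^t    t·PV        t(t+1)·PV
  1       275.00       259.4340       259.4340         518.8679
  2       275.00       244.7490       489.4980       1,468.4941
  3       275.00       230.8953       692.6859       2,770.7436
  4       275.00       217.8258       871.3030       4,356.5151
  5     5,275.00     3,941.7869    19,708.9343     118,253.6059
  Σ                  4,894.6909    22,021.8553     127,368.2267
P = 4,894.6909; D_Mac = 4.49913 yrs; D_mod = 4.24446 yrs; C = 23.15923.
Duration effect: -4.24446 × (-0.0155) = +0.065789
Convexity effect: 0.5 × 23.15923 × (-0.0155)² = +0.0027820
ΔP/P ≈ +0.065789 + 0.0027820 = +0.068571 = +6.8571%.

+6.86%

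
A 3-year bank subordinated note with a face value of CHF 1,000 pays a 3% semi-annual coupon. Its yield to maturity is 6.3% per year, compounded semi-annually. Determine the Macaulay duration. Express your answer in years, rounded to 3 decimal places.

2.885 years

Periodic yield y = 0.0315. Discount each cash flow and weight by its period:
  t   CF        PV=CF/(1+0.0315)^t    t·PV
  1        15.00        14.5419        14.5419
  2        15.00        14.0978        28.1957
  3        15.00        13.6673        41.0020
  4        15.00        13.2500        52.9998
  5        15.00        12.8453        64.2266
  6     1,015.00       842.6566     5,055.9399
  Σ                    911.0590     5,256.9059
Price P = Σ PV = 911.0590.
Macaulay duration = Σ(t·PV) / P = 5,256.9059 / 911.0590 = 5.77010 half-year periods.
In years: 5.77010 / 2 = 2.88505 years.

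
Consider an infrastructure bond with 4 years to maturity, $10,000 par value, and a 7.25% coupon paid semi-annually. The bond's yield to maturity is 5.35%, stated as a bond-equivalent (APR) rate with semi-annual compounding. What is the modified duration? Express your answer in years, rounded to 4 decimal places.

3.4676 years

Periodic yield y = 0.02675. First find Macaulay duration:
  t   CF        PV=CF/(1+0.02675)^t    t·PV
  1       362.50       353.0558       353.0558
  2       362.50       343.8576       687.7151
  3       362.50       334.8990     1,004.6971
  4       362.50       326.1739     1,304.6955
  5       362.50       317.6760     1,588.3802
  6       362.50       309.3996     1,856.3976
  7       362.50       301.3388     2,109.3715
  8    10,362.50     8,389.7081    67,117.6649
  Σ                 10,676.1087    76,021.9775
P = 10,676.1087; Macaulay duration = 76,021.9775 / 10,676.1087 = 7.12076 half-year periods = 3.56038 years.
Modified duration = D_Mac / (1 + y) = 3.56038 / 1.02675 = 3.46762 years.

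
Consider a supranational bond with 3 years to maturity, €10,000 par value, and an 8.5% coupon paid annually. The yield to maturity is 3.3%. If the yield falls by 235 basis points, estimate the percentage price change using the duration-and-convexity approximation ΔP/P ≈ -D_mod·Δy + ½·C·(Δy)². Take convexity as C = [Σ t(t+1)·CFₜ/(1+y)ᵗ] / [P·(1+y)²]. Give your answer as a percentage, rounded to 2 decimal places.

With y = 0.033:
  t   CF        PV=CF/(1+0.033)^t    t·PV        t(t+1)·PV
  1       850.00       822.8461       822.8461       1,645.6922
  2       850.00       796.5596     1,593.1192       4,779.3577
  3    10,850.00     9,843.0292    29,529.0876     118,116.3504
  Σ                 11,462.4349    31,945.0529     124,541.4003
P = 11,462.4349; D_Mac = 2.78693 yrs; D_mod = 2.69790 yrs; C = 10.18207.
Duration effect: -2.69790 × (-0.0235) = +0.063401
Convexity effect: 0.5 × 10.18207 × (-0.0235)² = +0.0028115
ΔP/P ≈ +0.063401 + 0.0028115 = +0.066212 = +6.6212%.

+6.62%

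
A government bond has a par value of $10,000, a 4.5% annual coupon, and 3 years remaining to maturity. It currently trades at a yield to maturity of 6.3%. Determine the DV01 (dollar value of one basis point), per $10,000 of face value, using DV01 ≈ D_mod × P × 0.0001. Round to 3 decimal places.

Periodic yield y = 0.063.
  t   CF        PV=CF/(1+0.063)^t    t·PV
  1       450.00       423.3302       423.3302
  2       450.00       398.2410       796.4820
  3    10,450.00     8,699.9448    26,099.8344
  Σ                  9,521.5160    27,319.6466
P = 9,521.5160; D_Mac = 2.86925 yrs; D_mod = 2.69920 yrs.
DV01 ≈ 2.69920 × 9,521.5160 × 0.0001 = 2.570051.

$2.570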